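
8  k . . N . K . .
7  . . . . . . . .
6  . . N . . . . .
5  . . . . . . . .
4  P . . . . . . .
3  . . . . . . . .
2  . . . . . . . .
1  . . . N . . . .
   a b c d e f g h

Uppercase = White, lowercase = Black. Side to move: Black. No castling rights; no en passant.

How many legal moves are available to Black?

0

Black to move; king on a8.
In check: no.
Legal moves: none.
Count: 0.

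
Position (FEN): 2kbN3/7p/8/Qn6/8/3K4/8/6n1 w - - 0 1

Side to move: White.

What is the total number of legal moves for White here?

24

White to move; king on d3.
In check: no.
Legal moves: Ng7, Nc7, Nf6, Nd6+, Qxd8+, Qa8+, Qc7+, Qa7, Qb6, Qa6+, Qxb5, Qb4, Qa4, Qc3+, Qa3, Qd2, Qa2, Qe1, Qa1, Ke4, Kc4, Ke3, Kd2, Kc2.
Count: 24.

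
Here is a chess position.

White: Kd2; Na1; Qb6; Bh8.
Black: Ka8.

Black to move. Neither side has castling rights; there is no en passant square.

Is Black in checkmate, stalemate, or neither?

stalemate

Black to move; black king on a8.
In check: no.
King squares — a7: attacked by Qb6; b7: attacked by Qb6; b8: attacked by Qb6.
Legal moves for Black: none.
Not in check and no legal moves → stalemate.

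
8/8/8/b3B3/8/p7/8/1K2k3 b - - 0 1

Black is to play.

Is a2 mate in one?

After a2: white king on b1; in check: yes, from the black pawn on a2.
White has 5 legal replies: Kc2, Kb2, Kxa2, Kc1, Ka1.
In check but a legal move exists → not checkmate.

no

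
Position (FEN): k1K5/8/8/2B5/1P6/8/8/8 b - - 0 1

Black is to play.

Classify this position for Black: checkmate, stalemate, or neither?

stalemate

Black to move; black king on a8.
In check: no.
King squares — a7: attacked by Bc5; b7: attacked by Kc8; b8: attacked by Kc8.
Legal moves for Black: none.
Not in check and no legal moves → stalemate.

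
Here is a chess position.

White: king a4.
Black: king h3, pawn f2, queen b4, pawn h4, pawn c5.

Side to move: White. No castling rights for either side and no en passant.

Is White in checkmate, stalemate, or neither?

White to move; white king on a4.
In check: yes, from the black queen on b4.
King squares — a3: attacked by Qb4; b3: attacked by Qb4; b4: attacked by Pc5; a5: attacked by Qb4; b5: attacked by Qb4.
Legal moves for White: none.
In check with no legal moves → checkmate.

checkmate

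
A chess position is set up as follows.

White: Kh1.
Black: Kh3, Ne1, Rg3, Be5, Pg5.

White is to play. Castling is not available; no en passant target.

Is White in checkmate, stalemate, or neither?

stalemate

White to move; white king on h1.
In check: no.
King squares — g1: attacked by Rg3; g2: attacked by Ne1; h2: attacked by Kh3.
Legal moves for White: none.
Not in check and no legal moves → stalemate.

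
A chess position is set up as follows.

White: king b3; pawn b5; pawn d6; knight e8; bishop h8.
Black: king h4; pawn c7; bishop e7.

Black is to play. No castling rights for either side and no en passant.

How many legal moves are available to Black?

13

Black to move; king on h4.
In check: no.
Legal moves: Bf8, Bd8, Bf6, Bxd6, Bg5, Kh5, Kg5, Kg4, Kh3, Kg3, cxd6, c6, c5.
Count: 13.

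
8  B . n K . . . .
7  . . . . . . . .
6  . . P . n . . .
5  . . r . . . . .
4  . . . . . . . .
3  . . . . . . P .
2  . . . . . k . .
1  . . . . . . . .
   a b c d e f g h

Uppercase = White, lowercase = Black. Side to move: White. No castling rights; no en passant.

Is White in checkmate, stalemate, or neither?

White to move; white king on d8.
In check: yes, from the black knight on e6.
King squares — c7: attacked by Ne6; d7: available; e7: attacked by Nc8; c8: available; e8: available.
Legal moves for White: Ke8, Kxc8, Kd7.
White is in check but has 3 legal moves → neither.

neither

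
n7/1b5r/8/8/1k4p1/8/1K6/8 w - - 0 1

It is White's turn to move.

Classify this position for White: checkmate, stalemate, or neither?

neither

White to move; white king on b2.
In check: no.
Legal moves for White: Kc2, Ka2, Kc1, Kb1, Ka1.
White has 5 legal moves and is not in check → neither.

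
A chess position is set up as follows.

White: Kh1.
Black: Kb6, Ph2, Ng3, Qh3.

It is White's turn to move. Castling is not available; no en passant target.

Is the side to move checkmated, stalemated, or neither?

checkmate

White to move; white king on h1.
In check: yes, from the black knight on g3.
King squares — g1: attacked by Ph2; g2: attacked by Qh3; h2: attacked by Qh3.
Legal moves for White: none.
In check with no legal moves → checkmate.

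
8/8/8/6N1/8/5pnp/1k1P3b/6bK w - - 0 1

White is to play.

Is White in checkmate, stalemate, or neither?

checkmate

White to move; white king on h1.
In check: yes, from the black knight on g3.
King squares — g1: attacked by Bh2; g2: attacked by Pf3; h2: attacked by Bg1.
Legal moves for White: none.
In check with no legal moves → checkmate.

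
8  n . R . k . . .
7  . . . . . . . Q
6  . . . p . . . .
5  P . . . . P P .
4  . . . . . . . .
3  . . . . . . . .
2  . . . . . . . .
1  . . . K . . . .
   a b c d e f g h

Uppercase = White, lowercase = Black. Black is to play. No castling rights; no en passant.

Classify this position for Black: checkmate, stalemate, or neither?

checkmate

Black to move; black king on e8.
In check: yes, from the white rook on c8.
King squares — d7: attacked by Qh7; e7: attacked by Qh7; f7: attacked by Qh7; d8: attacked by Rc8; f8: attacked by Rc8.
Legal moves for Black: none.
In check with no legal moves → checkmate.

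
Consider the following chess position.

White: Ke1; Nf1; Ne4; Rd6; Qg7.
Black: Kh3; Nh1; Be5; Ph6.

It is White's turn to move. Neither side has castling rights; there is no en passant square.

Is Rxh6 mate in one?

yes

After Rxh6: black king on h3; in check: yes, from the white rook on h6.
King squares — g2: attacked by Qg7; h2: attacked by Nf1; g3: attacked by Nf1; g4: attacked by Qg7; h4: attacked by Rh6.
Black has no legal moves → checkmate.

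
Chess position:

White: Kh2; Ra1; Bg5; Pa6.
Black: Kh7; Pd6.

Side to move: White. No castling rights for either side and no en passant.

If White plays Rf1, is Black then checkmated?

After Rf1: black king on h7; in check: no.
Black is not in check, so this cannot be checkmate.

no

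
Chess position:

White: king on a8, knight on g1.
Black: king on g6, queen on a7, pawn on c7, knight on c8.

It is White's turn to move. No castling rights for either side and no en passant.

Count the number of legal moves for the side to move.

White to move; king on a8.
In check: yes, from the black queen on a7.
Legal moves: none.
Count: 0.

0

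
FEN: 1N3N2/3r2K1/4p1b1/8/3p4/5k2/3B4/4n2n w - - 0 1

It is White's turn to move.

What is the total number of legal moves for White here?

White to move; king on g7.
In check: yes, from the black rook on d7.
Legal moves: Kh8, Kg8, Kh6, Kxg6, Kf6, Nfxd7, Nbxd7.
Count: 7.

7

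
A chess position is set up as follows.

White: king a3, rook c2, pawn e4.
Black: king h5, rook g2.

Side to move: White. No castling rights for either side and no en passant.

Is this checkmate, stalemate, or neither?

White to move; white king on a3.
In check: no.
Legal moves for White include: Kb4, Ka4, Kb3, Kb2, Ka2, Rc8, Rc7, Rc6, Rc5+, Rc4, Rc3, Rxg2, Rf2, Re2, Rd2, Rb2, Ra2, Rc1, ... (list truncated; more exist).
White has legal moves and is not in check → neither.

neither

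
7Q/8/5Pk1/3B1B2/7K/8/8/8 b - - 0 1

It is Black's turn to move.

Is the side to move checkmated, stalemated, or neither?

neither

Black to move; black king on g6.
In check: yes, from the white bishop on f5.
Legal moves for Black: Kxf5.
Black is in check but has 1 legal move → neither.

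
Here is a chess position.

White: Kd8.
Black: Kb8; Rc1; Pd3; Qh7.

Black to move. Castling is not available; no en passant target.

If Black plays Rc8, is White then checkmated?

After Rc8: white king on d8; in check: yes, from the black rook on c8.
King squares — c7: attacked by Qh7; d7: attacked by Qh7; e7: attacked by Qh7; c8: attacked by Kb8; e8: attacked by Rc8.
White has no legal moves → checkmate.

yes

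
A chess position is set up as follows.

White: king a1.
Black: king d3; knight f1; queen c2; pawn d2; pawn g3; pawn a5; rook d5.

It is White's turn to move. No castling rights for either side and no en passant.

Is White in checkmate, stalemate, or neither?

stalemate

White to move; white king on a1.
In check: no.
King squares — b1: attacked by Qc2; a2: attacked by Qc2; b2: attacked by Qc2.
Legal moves for White: none.
Not in check and no legal moves → stalemate.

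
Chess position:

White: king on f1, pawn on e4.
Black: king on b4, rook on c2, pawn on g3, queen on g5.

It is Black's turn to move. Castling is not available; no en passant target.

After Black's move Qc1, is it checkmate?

yes

After Qc1: white king on f1; in check: yes, from the black queen on c1.
King squares — e1: attacked by Qc1; g1: attacked by Qc1; e2: attacked by Rc2; f2: attacked by Rc2; g2: attacked by Rc2.
White has no legal moves → checkmate.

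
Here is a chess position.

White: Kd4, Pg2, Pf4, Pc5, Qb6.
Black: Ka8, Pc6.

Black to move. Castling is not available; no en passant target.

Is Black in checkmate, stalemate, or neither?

stalemate

Black to move; black king on a8.
In check: no.
King squares — a7: attacked by Qb6; b7: attacked by Qb6; b8: attacked by Qb6.
Legal moves for Black: none.
Not in check and no legal moves → stalemate.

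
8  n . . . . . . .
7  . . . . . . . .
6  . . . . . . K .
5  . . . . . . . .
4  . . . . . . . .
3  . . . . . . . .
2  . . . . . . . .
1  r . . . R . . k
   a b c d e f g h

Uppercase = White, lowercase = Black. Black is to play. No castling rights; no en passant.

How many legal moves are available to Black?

Black to move; king on h1.
In check: yes, from the white rook on e1.
Legal moves: Kh2, Kg2, Rxe1.
Count: 3.

3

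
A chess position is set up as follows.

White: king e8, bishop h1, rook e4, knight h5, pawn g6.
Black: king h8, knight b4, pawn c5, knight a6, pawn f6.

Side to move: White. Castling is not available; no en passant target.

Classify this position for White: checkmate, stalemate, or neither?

White to move; white king on e8.
In check: no.
Legal moves for White include: Kf8, Kd8, Kf7, Ke7, Kd7, Ng7, Nxf6, Nf4, Ng3, Re7, Re6, Re5, Rh4, Rg4, Rf4, Rd4, Rc4, Rxb4, ... (list truncated; more exist).
White has legal moves and is not in check → neither.

neither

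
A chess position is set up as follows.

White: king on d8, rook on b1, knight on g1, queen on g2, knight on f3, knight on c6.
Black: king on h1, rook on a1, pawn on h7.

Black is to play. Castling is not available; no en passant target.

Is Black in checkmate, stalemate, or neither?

neither

Black to move; black king on h1.
In check: yes, from the white queen on g2.
King squares — g1: attacked by Rb1; g2: available; h2: attacked by Qg2.
Legal moves for Black: Kxg2.
Black is in check but has 1 legal move → neither.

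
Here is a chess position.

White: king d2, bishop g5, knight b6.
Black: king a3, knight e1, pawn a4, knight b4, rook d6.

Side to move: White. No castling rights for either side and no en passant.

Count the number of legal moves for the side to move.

White to move; king on d2.
In check: yes, from the black rook on d6.
Legal moves: Ke3, Kc3, Ke2, Kxe1, Kc1, Nd5.
Count: 6.

6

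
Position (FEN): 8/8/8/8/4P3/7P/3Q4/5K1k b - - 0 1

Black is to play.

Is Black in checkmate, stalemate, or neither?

Black to move; black king on h1.
In check: no.
King squares — g1: attacked by Kf1; g2: attacked by Kf1; h2: attacked by Qd2.
Legal moves for Black: none.
Not in check and no legal moves → stalemate.

stalemate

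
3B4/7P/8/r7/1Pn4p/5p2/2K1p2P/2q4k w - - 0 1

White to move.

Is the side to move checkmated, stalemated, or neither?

White to move; white king on c2.
In check: yes, from the black queen on c1.
Legal moves for White: Kd3, Kb3, Kxc1.
White is in check but has 3 legal moves → neither.

neither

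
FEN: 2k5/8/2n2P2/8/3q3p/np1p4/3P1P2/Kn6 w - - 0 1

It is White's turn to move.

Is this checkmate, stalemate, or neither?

checkmate

White to move; white king on a1.
In check: yes, from the black queen on d4.
King squares — b1: attacked by Na3; a2: attacked by Pb3; b2: attacked by Qd4.
Legal moves for White: none.
In check with no legal moves → checkmate.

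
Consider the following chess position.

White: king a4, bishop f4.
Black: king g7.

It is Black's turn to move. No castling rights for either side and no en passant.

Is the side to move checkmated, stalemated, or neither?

neither

Black to move; black king on g7.
In check: no.
Legal moves for Black: Kh8, Kg8, Kf8, Kh7, Kf7, Kg6, Kf6.
Black has 7 legal moves and is not in check → neither.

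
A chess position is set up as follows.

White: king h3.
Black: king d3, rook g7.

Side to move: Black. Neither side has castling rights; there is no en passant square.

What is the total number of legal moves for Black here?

22

Black to move; king on d3.
In check: no.
Legal moves: Rg8, Rh7+, Rf7, Re7, Rd7, Rc7, Rb7, Ra7, Rg6, Rg5, Rg4, Rg3+, Rg2, Rg1, Ke4, Kd4, Kc4, Ke3, Kc3, Ke2, Kd2, Kc2.
Count: 22.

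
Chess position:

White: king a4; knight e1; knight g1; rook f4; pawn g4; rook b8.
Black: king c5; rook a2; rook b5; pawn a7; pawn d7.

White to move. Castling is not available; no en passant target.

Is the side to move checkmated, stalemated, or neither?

checkmate

White to move; white king on a4.
In check: yes, from the black rook on a2.
King squares — a3: attacked by Ra2; b3: attacked by Rb5; b4: attacked by Rb5; a5: attacked by Ra2; b5: attacked by Kc5.
Legal moves for White: none.
In check with no legal moves → checkmate.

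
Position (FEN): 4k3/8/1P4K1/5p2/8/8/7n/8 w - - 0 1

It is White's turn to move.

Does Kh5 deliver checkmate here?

After Kh5: black king on e8; in check: no.
Black is not in check, so this cannot be checkmate.

no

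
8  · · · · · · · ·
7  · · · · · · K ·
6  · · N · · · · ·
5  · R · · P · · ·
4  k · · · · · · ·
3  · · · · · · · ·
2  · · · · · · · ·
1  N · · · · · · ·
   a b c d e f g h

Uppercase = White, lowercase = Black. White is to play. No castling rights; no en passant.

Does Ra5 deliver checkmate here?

yes

After Ra5: black king on a4; in check: yes, from the white rook on a5.
King squares — a3: attacked by Ra5; b3: attacked by Na1; b4: attacked by Nc6; a5: attacked by Nc6; b5: attacked by Ra5.
Black has no legal moves → checkmate.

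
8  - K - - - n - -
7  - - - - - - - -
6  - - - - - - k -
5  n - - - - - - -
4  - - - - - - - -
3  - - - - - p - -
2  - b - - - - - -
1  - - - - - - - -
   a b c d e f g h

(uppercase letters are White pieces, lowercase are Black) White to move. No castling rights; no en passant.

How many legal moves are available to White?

White to move; king on b8.
In check: no.
Legal moves: Kc8, Ka8, Kc7, Ka7.
Count: 4.

4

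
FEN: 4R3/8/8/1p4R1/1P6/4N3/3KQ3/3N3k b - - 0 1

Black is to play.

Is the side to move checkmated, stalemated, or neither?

stalemate

Black to move; black king on h1.
In check: no.
King squares — g1: attacked by Rg5; g2: attacked by Qe2; h2: attacked by Qe2.
Legal moves for Black: none.
Not in check and no legal moves → stalemate.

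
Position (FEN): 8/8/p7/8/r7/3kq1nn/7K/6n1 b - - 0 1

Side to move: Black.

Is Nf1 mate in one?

After Nf1: white king on h2; in check: yes, from the black knight on f1.
White has 2 legal replies: Kg2, Kh1.
In check but a legal move exists → not checkmate.

no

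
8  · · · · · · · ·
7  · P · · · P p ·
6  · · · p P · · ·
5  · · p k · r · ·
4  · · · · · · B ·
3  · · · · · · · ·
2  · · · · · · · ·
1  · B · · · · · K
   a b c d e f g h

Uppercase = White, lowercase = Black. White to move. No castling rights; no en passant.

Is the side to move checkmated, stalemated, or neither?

White to move; white king on h1.
In check: no.
Legal moves for White include: Bh5, Bgxf5, Bh3, Bf3+, Be2, Bd1, Kh2, Kg2, Kg1, Bbxf5, Be4+, Bd3, Bc2, Ba2+, f8=Q, f8=R, f8=B, f8=N, ... (list truncated; more exist).
White has legal moves and is not in check → neither.

neither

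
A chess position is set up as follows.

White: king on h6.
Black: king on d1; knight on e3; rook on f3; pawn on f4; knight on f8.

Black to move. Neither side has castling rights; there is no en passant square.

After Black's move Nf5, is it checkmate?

After Nf5: white king on h6; in check: yes, from the black knight on f5.
White has 2 legal replies: Kh5, Kg5.
In check but a legal move exists → not checkmate.

no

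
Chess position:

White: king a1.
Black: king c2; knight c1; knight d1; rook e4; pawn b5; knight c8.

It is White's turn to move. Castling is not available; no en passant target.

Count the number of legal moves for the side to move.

White to move; king on a1.
In check: no.
Legal moves: none.
Count: 0.

0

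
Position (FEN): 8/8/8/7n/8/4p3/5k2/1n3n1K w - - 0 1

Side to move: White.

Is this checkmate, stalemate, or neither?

stalemate

White to move; white king on h1.
In check: no.
King squares — g1: attacked by Kf2; g2: attacked by Kf2; h2: attacked by Nf1.
Legal moves for White: none.
Not in check and no legal moves → stalemate.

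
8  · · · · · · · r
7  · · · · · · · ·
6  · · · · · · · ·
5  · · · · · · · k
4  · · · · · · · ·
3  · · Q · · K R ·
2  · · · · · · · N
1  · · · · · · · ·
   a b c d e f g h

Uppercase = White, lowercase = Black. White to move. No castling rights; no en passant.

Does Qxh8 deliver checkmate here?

After Qxh8: black king on h5; in check: yes, from the white queen on h8.
King squares — g4: attacked by Nh2; h4: attacked by Qh8; g5: attacked by Rg3; g6: attacked by Rg3; h6: attacked by Qh8.
Black has no legal moves → checkmate.

yes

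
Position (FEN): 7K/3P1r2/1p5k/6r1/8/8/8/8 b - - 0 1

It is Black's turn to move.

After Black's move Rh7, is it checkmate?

yes

After Rh7: white king on h8; in check: yes, from the black rook on h7.
King squares — g7: attacked by Rg5; h7: attacked by Kh6; g8: attacked by Rg5.
White has no legal moves → checkmate.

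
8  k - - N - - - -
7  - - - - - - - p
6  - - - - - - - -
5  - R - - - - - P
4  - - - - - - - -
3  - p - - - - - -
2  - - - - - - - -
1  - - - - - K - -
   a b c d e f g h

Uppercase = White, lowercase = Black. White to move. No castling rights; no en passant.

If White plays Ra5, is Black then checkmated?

no

After Ra5: black king on a8; in check: yes, from the white rook on a5.
Black has 1 legal reply: Kb8.
In check but a legal move exists → not checkmate.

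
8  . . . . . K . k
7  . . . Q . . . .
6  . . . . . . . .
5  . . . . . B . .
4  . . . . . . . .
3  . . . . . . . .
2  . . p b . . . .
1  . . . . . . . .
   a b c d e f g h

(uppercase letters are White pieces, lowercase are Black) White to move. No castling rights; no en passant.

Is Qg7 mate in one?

yes

After Qg7: black king on h8; in check: yes, from the white queen on g7.
King squares — g7: attacked by Kf8; h7: attacked by Bf5; g8: attacked by Qg7.
Black has no legal moves → checkmate.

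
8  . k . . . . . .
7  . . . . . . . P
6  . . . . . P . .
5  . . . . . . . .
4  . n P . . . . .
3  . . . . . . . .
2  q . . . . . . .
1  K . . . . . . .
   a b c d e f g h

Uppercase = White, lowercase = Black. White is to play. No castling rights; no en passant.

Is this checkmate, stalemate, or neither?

White to move; white king on a1.
In check: yes, from the black queen on a2.
King squares — b1: attacked by Qa2; a2: attacked by Nb4; b2: attacked by Qa2.
Legal moves for White: none.
In check with no legal moves → checkmate.

checkmate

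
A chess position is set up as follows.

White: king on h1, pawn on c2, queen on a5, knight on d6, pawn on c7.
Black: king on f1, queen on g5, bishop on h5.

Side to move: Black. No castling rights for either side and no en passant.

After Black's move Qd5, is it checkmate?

no

After Qd5: white king on h1; in check: yes, from the black queen on d5.
White has 3 legal replies: Kh2, Ne4, Qxd5.
In check but a legal move exists → not checkmate.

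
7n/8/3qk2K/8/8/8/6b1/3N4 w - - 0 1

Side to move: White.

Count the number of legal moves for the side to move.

8

White to move; king on h6.
In check: no.
Legal moves: Kh7, Kg7, Kh5, Kg5, Ne3, Nc3, Nf2, Nb2.
Count: 8.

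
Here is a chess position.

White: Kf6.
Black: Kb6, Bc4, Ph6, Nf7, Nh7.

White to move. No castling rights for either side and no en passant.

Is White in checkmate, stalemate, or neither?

neither

White to move; white king on f6.
In check: yes, from the black knight on h7.
King squares — e5: attacked by Nf7; f5: available; g5: attacked by Ph6; e6: attacked by Bc4; g6: available; e7: available; f7: attacked by Bc4; g7: available.
Legal moves for White: Kg7, Ke7, Kg6, Kf5.
White is in check but has 4 legal moves → neither.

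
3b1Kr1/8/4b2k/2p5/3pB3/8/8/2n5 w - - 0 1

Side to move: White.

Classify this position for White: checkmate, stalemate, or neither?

White to move; white king on f8.
In check: yes, from the black rook on g8.
King squares — e7: attacked by Bd8; f7: attacked by Be6; g7: attacked by Kh6; e8: attacked by Rg8; g8: attacked by Be6.
Legal moves for White: none.
In check with no legal moves → checkmate.

checkmate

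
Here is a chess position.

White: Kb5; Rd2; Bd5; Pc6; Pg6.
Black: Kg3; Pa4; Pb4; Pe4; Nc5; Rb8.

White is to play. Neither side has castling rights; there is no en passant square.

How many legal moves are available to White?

White to move; king on b5.
In check: yes, from the black rook on b8.
Legal moves: Kxc5, Ka5, Kc4.
Count: 3.

3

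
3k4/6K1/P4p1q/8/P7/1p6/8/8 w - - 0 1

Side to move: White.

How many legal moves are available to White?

White to move; king on g7.
In check: yes, from the black queen on h6.
Legal moves: Kg8, Kf7, Kxh6.
Count: 3.

3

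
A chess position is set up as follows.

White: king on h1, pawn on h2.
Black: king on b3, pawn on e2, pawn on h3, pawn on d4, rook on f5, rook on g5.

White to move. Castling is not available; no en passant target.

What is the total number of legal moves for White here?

0

White to move; king on h1.
In check: no.
Legal moves: none.
Count: 0.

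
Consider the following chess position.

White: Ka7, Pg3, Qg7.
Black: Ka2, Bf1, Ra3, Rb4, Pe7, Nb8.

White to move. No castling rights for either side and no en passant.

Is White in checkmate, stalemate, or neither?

White to move; white king on a7.
In check: yes, from the black rook on a3.
King squares — a6: attacked by Bf1; b6: attacked by Rb4; b7: attacked by Rb4; a8: attacked by Ra3; b8: attacked by Rb4.
Legal moves for White: none.
In check with no legal moves → checkmate.

checkmate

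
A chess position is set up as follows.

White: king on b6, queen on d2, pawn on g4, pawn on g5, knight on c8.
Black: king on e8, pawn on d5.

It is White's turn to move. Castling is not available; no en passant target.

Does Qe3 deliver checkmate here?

After Qe3: black king on e8; in check: yes, from the white queen on e3.
Black has 4 legal replies: Kf8, Kd8, Kf7, Kd7.
In check but a legal move exists → not checkmate.

no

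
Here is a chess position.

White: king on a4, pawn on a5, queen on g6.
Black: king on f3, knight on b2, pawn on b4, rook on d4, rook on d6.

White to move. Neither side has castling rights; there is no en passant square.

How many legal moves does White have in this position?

2

White to move; king on a4.
In check: yes, from the black knight on b2.
Legal moves: Kb5, Kb3.
Count: 2.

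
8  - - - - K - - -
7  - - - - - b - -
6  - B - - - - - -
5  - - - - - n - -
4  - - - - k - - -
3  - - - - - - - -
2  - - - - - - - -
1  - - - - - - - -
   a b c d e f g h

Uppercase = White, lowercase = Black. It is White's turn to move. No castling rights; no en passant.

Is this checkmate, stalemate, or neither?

neither

White to move; white king on e8.
In check: yes, from the black bishop on f7.
King squares — d7: available; e7: attacked by Nf5; f7: available; d8: available; f8: available.
Legal moves for White: Kf8, Kd8, Kxf7, Kd7.
White is in check but has 4 legal moves → neither.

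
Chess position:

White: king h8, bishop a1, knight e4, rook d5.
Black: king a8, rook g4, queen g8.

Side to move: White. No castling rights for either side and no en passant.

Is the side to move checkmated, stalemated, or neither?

White to move; white king on h8.
In check: yes, from the black queen on g8.
King squares — g7: attacked by Rg4; h7: attacked by Qg8; g8: attacked by Rg4.
Legal moves for White: none.
In check with no legal moves → checkmate.

checkmate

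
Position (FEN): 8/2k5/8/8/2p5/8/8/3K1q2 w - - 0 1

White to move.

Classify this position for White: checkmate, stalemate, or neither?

neither

White to move; white king on d1.
In check: yes, from the black queen on f1.
King squares — c1: attacked by Qf1; e1: attacked by Qf1; c2: available; d2: available; e2: attacked by Qf1.
Legal moves for White: Kd2, Kc2.
White is in check but has 2 legal moves → neither.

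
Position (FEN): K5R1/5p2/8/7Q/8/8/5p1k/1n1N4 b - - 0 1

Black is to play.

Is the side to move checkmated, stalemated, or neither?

Black to move; black king on h2.
In check: yes, from the white queen on h5.
King squares — g1: attacked by Rg8; h1: attacked by Qh5; g2: attacked by Rg8; g3: attacked by Rg8; h3: attacked by Qh5.
Legal moves for Black: none.
In check with no legal moves → checkmate.

checkmate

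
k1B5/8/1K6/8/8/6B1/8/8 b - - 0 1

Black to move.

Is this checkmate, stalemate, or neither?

Black to move; black king on a8.
In check: no.
King squares — a7: attacked by Kb6; b7: attacked by Kb6; b8: attacked by Bg3.
Legal moves for Black: none.
Not in check and no legal moves → stalemate.

stalemate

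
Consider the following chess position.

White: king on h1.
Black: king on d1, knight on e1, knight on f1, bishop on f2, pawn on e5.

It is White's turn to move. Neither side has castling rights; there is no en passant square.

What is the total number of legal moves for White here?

0

White to move; king on h1.
In check: no.
Legal moves: none.
Count: 0.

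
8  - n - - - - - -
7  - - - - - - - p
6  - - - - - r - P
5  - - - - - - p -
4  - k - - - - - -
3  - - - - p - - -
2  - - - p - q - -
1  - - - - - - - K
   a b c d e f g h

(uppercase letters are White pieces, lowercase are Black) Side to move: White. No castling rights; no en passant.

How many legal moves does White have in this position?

0

White to move; king on h1.
In check: no.
Legal moves: none.
Count: 0.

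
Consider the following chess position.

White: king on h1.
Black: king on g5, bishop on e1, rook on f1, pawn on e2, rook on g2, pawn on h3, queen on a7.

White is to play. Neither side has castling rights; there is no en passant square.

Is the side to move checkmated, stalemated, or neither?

checkmate

White to move; white king on h1.
In check: yes, from the black rook on f1.
King squares — g1: attacked by Rf1; g2: attacked by Ph3; h2: attacked by Rg2.
Legal moves for White: none.
In check with no legal moves → checkmate.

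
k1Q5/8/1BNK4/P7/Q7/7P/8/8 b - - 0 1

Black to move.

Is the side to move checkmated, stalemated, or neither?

Black to move; black king on a8.
In check: yes, from the white queen on c8.
King squares — a7: attacked by Bb6; b7: attacked by Qc8; b8: attacked by Nc6.
Legal moves for Black: none.
In check with no legal moves → checkmate.

checkmate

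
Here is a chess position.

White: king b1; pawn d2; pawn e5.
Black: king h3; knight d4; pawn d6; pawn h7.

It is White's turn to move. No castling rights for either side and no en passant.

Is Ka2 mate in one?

After Ka2: black king on h3; in check: no.
Black is not in check, so this cannot be checkmate.

no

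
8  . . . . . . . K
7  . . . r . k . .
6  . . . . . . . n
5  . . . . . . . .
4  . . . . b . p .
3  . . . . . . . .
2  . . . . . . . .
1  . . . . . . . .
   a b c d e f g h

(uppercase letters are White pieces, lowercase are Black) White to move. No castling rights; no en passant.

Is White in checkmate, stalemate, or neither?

White to move; white king on h8.
In check: no.
King squares — g7: attacked by Kf7; h7: attacked by Be4; g8: attacked by Nh6.
Legal moves for White: none.
Not in check and no legal moves → stalemate.

stalemate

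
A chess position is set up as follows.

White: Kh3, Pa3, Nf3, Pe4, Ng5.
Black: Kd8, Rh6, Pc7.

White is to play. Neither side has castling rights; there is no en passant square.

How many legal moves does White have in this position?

4

White to move; king on h3.
In check: yes, from the black rook on h6.
Legal moves: Kg4, Kg3, Kg2, Nh4.
Count: 4.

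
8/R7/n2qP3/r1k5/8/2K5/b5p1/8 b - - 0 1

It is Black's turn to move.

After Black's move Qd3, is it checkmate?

no

After Qd3: white king on c3; in check: yes, from the black queen on d3.
White has 2 legal replies: Kxd3, Kb2.
In check but a legal move exists → not checkmate.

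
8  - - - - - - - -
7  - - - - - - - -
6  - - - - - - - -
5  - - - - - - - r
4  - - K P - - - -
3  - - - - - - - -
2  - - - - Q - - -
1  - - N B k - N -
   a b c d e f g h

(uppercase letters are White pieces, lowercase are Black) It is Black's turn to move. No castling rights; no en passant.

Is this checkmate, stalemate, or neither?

Black to move; black king on e1.
In check: yes, from the white queen on e2.
King squares — d1: attacked by Qe2; f1: attacked by Qe2; d2: attacked by Qe2; e2: attacked by Nc1; f2: attacked by Qe2.
Legal moves for Black: none.
In check with no legal moves → checkmate.

checkmate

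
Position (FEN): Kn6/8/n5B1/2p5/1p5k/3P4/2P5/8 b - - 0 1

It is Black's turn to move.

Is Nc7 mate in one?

After Nc7: white king on a8; in check: yes, from the black knight on c7.
White has 3 legal replies: Kxb8, Kb7, Ka7.
In check but a legal move exists → not checkmate.

no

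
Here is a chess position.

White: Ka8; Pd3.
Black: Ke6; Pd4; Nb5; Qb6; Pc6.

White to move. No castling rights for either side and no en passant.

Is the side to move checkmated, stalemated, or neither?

White to move; white king on a8.
In check: no.
King squares — a7: attacked by Nb5; b7: attacked by Qb6; b8: attacked by Qb6.
Legal moves for White: none.
Not in check and no legal moves → stalemate.

stalemate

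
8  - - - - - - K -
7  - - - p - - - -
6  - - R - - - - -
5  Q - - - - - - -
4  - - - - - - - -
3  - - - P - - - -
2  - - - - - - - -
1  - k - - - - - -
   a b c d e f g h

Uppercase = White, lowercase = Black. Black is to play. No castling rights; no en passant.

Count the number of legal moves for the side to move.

4

Black to move; king on b1.
In check: no.
Legal moves: Kb2, dxc6, d6, d5.
Count: 4.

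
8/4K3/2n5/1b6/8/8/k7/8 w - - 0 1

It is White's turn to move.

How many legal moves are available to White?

White to move; king on e7.
In check: yes, from the black knight on c6.
Legal moves: Kf8, Ke8, Kf7, Kd7, Kf6, Ke6, Kd6.
Count: 7.

7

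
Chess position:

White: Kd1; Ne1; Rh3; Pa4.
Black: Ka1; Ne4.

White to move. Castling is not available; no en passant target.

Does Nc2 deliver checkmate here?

no

After Nc2: black king on a1; in check: yes, from the white knight on c2.
Black has 3 legal replies: Kb2, Ka2, Kb1.
In check but a legal move exists → not checkmate.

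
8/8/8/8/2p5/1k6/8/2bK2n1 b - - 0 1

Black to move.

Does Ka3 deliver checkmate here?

no

After Ka3: white king on d1; in check: no.
White is not in check, so this cannot be checkmate.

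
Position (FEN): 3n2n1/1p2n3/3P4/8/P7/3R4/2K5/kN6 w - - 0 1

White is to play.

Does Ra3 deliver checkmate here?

After Ra3: black king on a1; in check: yes, from the white rook on a3.
King squares — b1: attacked by Kc2; a2: attacked by Ra3; b2: attacked by Kc2.
Black has no legal moves → checkmate.

yes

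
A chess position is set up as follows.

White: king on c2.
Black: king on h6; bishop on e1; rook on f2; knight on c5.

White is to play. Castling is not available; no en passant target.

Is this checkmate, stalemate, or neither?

neither

White to move; white king on c2.
In check: yes, from the black rook on f2.
Legal moves for White: Kd1, Kc1, Kb1.
White is in check but has 3 legal moves → neither.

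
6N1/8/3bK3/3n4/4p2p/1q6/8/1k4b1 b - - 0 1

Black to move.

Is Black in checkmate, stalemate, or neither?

Black to move; black king on b1.
In check: no.
Legal moves for Black include: Bf8, Bb8, Be7, Bc7, Be5, Bdc5, Bf4, Bb4, Bg3, Ba3, Bdh2, Ne7+, Nc7+, Nf6+, Nb6+, Nf4+, Nb4+, Ne3+, ... (list truncated; more exist).
Black has legal moves and is not in check → neither.

neither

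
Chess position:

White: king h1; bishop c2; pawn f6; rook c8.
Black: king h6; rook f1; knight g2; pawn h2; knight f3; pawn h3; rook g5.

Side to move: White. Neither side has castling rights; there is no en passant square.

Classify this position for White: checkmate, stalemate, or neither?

White to move; white king on h1.
In check: yes, from the black rook on f1.
King squares — g1: attacked by Rf1; g2: attacked by Ph3; h2: attacked by Nf3.
Legal moves for White: none.
In check with no legal moves → checkmate.

checkmate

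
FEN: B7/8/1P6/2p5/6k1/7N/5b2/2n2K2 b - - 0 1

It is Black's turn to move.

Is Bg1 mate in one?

After Bg1: white king on f1; in check: no.
White is not in check, so this cannot be checkmate.

no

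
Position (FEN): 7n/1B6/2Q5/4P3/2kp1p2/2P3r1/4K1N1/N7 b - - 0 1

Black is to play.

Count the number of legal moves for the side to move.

Black to move; king on c4.
In check: yes, from the white queen on c6.
Legal moves: none.
Count: 0.

0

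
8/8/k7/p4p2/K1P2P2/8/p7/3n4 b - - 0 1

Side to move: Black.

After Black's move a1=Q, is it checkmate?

After a1=Q: white king on a4; in check: yes, from the black queen on a1.
White has 1 legal reply: Kb3.
In check but a legal move exists → not checkmate.

no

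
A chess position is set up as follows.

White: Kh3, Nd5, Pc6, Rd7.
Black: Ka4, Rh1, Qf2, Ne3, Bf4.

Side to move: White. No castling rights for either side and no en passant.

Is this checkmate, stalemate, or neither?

checkmate

White to move; white king on h3.
In check: yes, from the black rook on h1.
King squares — g2: attacked by Qf2; h2: attacked by Rh1; g3: attacked by Qf2; g4: attacked by Ne3; h4: attacked by Rh1.
Legal moves for White: none.
In check with no legal moves → checkmate.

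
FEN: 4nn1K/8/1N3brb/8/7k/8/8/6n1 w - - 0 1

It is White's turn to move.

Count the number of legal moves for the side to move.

White to move; king on h8.
In check: yes, from the black bishop on f6.
Legal moves: none.
Count: 0.

0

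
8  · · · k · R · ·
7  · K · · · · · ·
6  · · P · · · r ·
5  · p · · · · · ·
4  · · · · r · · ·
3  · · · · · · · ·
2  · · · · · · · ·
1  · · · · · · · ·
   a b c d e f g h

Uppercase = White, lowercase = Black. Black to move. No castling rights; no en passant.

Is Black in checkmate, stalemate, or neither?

Black to move; black king on d8.
In check: yes, from the white rook on f8.
King squares — c7: attacked by Kb7; d7: attacked by Pc6; e7: available; c8: attacked by Kb7; e8: attacked by Rf8.
Legal moves for Black: Ke7, Re8.
Black is in check but has 2 legal moves → neither.

neither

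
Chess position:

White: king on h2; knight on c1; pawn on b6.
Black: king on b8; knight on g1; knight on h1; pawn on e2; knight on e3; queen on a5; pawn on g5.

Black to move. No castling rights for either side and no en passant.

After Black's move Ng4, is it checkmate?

After Ng4: white king on h2; in check: yes, from the black knight on g4.
White has 3 legal replies: Kg2, Kxh1, Kxg1.
In check but a legal move exists → not checkmate.

no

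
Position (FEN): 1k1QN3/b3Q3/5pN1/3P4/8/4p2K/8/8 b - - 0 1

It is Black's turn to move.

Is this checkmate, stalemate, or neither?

checkmate

Black to move; black king on b8.
In check: yes, from the white queen on d8.
King squares — a7: own bishop; b7: attacked by Qe7; c7: attacked by Qe7; a8: attacked by Qd8; c8: attacked by Qd8.
Legal moves for Black: none.
In check with no legal moves → checkmate.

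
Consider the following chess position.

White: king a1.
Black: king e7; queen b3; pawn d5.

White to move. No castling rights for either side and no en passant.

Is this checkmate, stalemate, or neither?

stalemate

White to move; white king on a1.
In check: no.
King squares — b1: attacked by Qb3; a2: attacked by Qb3; b2: attacked by Qb3.
Legal moves for White: none.
Not in check and no legal moves → stalemate.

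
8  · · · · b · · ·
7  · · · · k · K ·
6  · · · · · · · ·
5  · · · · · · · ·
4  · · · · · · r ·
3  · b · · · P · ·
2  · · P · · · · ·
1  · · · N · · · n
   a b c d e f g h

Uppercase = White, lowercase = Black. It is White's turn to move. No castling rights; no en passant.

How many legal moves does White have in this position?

White to move; king on g7.
In check: yes, from the black rook on g4.
Legal moves: Kh8, Kh7, Kh6, fxg4.
Count: 4.

4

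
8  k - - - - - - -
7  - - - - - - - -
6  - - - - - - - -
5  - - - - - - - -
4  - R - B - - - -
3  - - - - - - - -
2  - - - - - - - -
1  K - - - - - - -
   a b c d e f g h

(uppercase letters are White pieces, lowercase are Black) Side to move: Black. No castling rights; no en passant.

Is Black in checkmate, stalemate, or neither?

Black to move; black king on a8.
In check: no.
King squares — a7: attacked by Bd4; b7: attacked by Rb4; b8: attacked by Rb4.
Legal moves for Black: none.
Not in check and no legal moves → stalemate.

stalemate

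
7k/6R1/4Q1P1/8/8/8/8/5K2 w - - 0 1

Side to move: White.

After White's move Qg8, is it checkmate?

yes

After Qg8: black king on h8; in check: yes, from the white queen on g8.
King squares — g7: attacked by Qg8; h7: attacked by Pg6; g8: attacked by Rg7.
Black has no legal moves → checkmate.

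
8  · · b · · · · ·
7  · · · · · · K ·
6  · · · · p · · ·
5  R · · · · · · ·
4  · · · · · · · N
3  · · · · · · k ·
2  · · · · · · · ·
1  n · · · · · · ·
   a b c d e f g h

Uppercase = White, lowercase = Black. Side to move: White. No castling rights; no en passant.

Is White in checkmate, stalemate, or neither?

White to move; white king on g7.
In check: no.
Legal moves for White include: Kh8, Kg8, Kf8, Kh7, Kf7, Kh6, Kg6, Kf6, Ra8, Ra7, Ra6, Rh5, Rg5+, Rf5, Re5, Rd5, Rc5, Rb5, ... (list truncated; more exist).
White has legal moves and is not in check → neither.

neither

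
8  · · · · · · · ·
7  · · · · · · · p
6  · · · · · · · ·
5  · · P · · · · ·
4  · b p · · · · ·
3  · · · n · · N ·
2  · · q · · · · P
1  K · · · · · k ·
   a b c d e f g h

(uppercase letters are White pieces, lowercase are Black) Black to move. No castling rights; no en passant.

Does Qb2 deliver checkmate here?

After Qb2: white king on a1; in check: yes, from the black queen on b2.
King squares — b1: attacked by Qb2; a2: attacked by Qb2; b2: attacked by Nd3.
White has no legal moves → checkmate.

yes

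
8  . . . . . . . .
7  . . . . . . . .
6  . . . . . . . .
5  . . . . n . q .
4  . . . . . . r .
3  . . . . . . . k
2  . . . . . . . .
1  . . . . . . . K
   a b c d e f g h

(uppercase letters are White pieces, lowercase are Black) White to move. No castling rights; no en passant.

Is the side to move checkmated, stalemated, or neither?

White to move; white king on h1.
In check: no.
King squares — g1: attacked by Rg4; g2: attacked by Kh3; h2: attacked by Kh3.
Legal moves for White: none.
Not in check and no legal moves → stalemate.

stalemate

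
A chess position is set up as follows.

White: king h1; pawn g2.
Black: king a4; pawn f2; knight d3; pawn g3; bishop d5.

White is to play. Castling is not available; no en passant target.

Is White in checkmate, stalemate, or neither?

stalemate

White to move; white king on h1.
In check: no.
King squares — g1: attacked by Pf2; g2: own pawn; h2: attacked by Pg3.
Legal moves for White: none.
Not in check and no legal moves → stalemate.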